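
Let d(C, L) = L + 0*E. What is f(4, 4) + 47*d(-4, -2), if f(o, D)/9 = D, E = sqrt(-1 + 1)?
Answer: -58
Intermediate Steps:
E = 0 (E = sqrt(0) = 0)
f(o, D) = 9*D
d(C, L) = L (d(C, L) = L + 0*0 = L + 0 = L)
f(4, 4) + 47*d(-4, -2) = 9*4 + 47*(-2) = 36 - 94 = -58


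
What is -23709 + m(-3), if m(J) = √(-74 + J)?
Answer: -23709 + I*√77 ≈ -23709.0 + 8.775*I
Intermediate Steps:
-23709 + m(-3) = -23709 + √(-74 - 3) = -23709 + √(-77) = -23709 + I*√77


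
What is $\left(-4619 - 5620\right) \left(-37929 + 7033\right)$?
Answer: $316344144$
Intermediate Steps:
$\left(-4619 - 5620\right) \left(-37929 + 7033\right) = \left(-10239\right) \left(-30896\right) = 316344144$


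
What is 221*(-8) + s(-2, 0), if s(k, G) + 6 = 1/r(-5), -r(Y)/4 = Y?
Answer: -35479/20 ≈ -1773.9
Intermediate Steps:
r(Y) = -4*Y
s(k, G) = -119/20 (s(k, G) = -6 + 1/(-4*(-5)) = -6 + 1/20 = -119/20)
221*(-8) + s(-2, 0) = 221*(-8) - 119/20 = -1768 - 119/20 = -35479/20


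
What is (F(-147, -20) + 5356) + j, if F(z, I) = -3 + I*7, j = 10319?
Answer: 15532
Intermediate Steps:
F(z, I) = -3 + 7*I
(F(-147, -20) + 5356) + j = ((-3 + 7*(-20)) + 5356) + 10319 = ((-3 - 140) + 5356) + 10319 = (-143 + 5356) + 10319 = 5213 + 10319 = 15532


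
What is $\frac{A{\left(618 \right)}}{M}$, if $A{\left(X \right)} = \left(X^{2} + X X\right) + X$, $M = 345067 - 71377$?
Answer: $\frac{127411}{45615} \approx 2.7932$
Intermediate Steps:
$M = 273690$ ($M = 345067 - 71377 = 273690$)
$A{\left(X \right)} = X + 2 X^{2}$ ($A{\left(X \right)} = \left(X^{2} + X^{2}\right) + X = 2 X^{2} + X = X + 2 X^{2}$)
$\frac{A{\left(618 \right)}}{M} = \frac{618 \left(1 + 2 \cdot 618\right)}{273690} = 618 \left(1 + 1236\right) \frac{1}{273690} = 618 \cdot 1237 \cdot \frac{1}{273690} = 764466 \cdot \frac{1}{273690} = \frac{127411}{45615}$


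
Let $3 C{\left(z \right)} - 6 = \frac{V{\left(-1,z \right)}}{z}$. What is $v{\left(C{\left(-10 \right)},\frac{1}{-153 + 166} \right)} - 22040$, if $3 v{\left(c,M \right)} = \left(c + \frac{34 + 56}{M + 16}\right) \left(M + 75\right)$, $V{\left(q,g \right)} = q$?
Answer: $- \frac{2671370288}{122265} \approx -21849.0$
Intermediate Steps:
$C{\left(z \right)} = 2 - \frac{1}{3 z}$ ($C{\left(z \right)} = 2 + \frac{\left(-1\right) \frac{1}{z}}{3} = 2 - \frac{1}{3 z}$)
$v{\left(c,M \right)} = \frac{\left(75 + M\right) \left(c + \frac{90}{16 + M}\right)}{3}$ ($v{\left(c,M \right)} = \frac{\left(c + \frac{34 + 56}{M + 16}\right) \left(M + 75\right)}{3} = \frac{\left(c + \frac{90}{16 + M}\right) \left(75 + M\right)}{3} = \frac{\left(75 + M\right) \left(c + \frac{90}{16 + M}\right)}{3}$)
$v{\left(C{\left(-10 \right)},\frac{1}{-153 + 166} \right)} - 22040 = \frac{6750 + \frac{90}{-153 + 166} + 1200 \left(2 - \frac{1}{3 \left(-10\right)}\right) + \left(2 - \frac{1}{3 \left(-10\right)}\right) \left(\frac{1}{-153 + 166}\right)^{2} + \frac{91 \left(2 - \frac{1}{3 \left(-10\right)}\right)}{-153 + 166}}{3 \left(16 + \frac{1}{-153 + 166}\right)} - 22040 = \frac{6750 + \frac{90}{13} + 1200 \left(2 - - \frac{1}{30}\right) + \left(2 - - \frac{1}{30}\right) \left(\frac{1}{13}\right)^{2} + \frac{91 \left(2 - - \frac{1}{30}\right)}{13}}{3 \left(16 + \frac{1}{13}\right)} - 22040 = \frac{6750 + 90 \cdot \frac{1}{13} + 1200 \left(2 + \frac{1}{30}\right) + \frac{2 + \frac{1}{30}}{169} + 91 \cdot \frac{1}{13} \left(2 + \frac{1}{30}\right)}{3 \left(16 + \frac{1}{13}\right)} - 22040 = \frac{6750 + \frac{90}{13} + 1200 \cdot \frac{61}{30} + \frac{61}{30} \cdot \frac{1}{169} + 91 \cdot \frac{1}{13} \cdot \frac{61}{30}}{3 \cdot \frac{209}{13}} - 22040 = \frac{1}{3} \cdot \frac{13}{209} \left(6750 + \frac{90}{13} + 2440 + \frac{61}{5070} + \frac{427}{30}\right) - 22040 = \frac{1}{3} \cdot \frac{13}{209} \cdot \frac{23350312}{2535} - 22040 = \frac{23350312}{122265} - 22040 = - \frac{2671370288}{122265}$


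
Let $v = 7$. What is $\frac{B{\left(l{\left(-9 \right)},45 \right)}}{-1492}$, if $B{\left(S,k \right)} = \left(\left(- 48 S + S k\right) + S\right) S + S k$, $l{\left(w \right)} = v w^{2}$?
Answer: $\frac{617463}{1492} \approx 413.85$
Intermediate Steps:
$l{\left(w \right)} = 7 w^{2}$
$B{\left(S,k \right)} = S k + S \left(- 47 S + S k\right)$ ($B{\left(S,k \right)} = \left(- 47 S + S k\right) S + S k = S \left(- 47 S + S k\right) + S k = S k + S \left(- 47 S + S k\right)$)
$\frac{B{\left(l{\left(-9 \right)},45 \right)}}{-1492} = \frac{7 \left(-9\right)^{2} \left(45 - 47 \cdot 7 \left(-9\right)^{2} + 7 \left(-9\right)^{2} \cdot 45\right)}{-1492} = 7 \cdot 81 \left(45 - 47 \cdot 7 \cdot 81 + 7 \cdot 81 \cdot 45\right) \left(- \frac{1}{1492}\right) = 567 \left(45 - 26649 + 567 \cdot 45\right) \left(- \frac{1}{1492}\right) = 567 \left(45 - 26649 + 25515\right) \left(- \frac{1}{1492}\right) = 567 \left(-1089\right) \left(- \frac{1}{1492}\right) = \left(-617463\right) \left(- \frac{1}{1492}\right) = \frac{617463}{1492}$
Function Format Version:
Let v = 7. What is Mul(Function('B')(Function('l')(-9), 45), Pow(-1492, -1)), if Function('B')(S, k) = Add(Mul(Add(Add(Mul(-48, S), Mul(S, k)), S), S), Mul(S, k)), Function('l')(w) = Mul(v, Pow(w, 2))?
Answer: Rational(617463, 1492) ≈ 413.85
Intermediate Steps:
Function('l')(w) = Mul(7, Pow(w, 2))
Function('B')(S, k) = Add(Mul(S, k), Mul(S, Add(Mul(-47, S), Mul(S, k)))) (Function('B')(S, k) = Add(Mul(Add(Mul(-47, S), Mul(S, k)), S), Mul(S, k)) = Add(Mul(S, Add(Mul(-47, S), Mul(S, k))), Mul(S, k)) = Add(Mul(S, k), Mul(S, Add(Mul(-47, S), Mul(S, k)))))
Mul(Function('B')(Function('l')(-9), 45), Pow(-1492, -1)) = Mul(Mul(Mul(7, Pow(-9, 2)), Add(45, Mul(-47, Mul(7, Pow(-9, 2))), Mul(Mul(7, Pow(-9, 2)), 45))), Pow(-1492, -1)) = Mul(Mul(Mul(7, 81), Add(45, Mul(-47, Mul(7, 81)), Mul(Mul(7, 81), 45))), Rational(-1, 1492)) = Mul(Mul(567, Add(45, Mul(-47, 567), Mul(567, 45))), Rational(-1, 1492)) = Mul(Mul(567, Add(45, -26649, 25515)), Rational(-1, 1492)) = Mul(Mul(567, -1089), Rational(-1, 1492)) = Mul(-617463, Rational(-1, 1492)) = Rational(617463, 1492)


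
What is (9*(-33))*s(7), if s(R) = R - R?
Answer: 0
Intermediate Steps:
s(R) = 0
(9*(-33))*s(7) = (9*(-33))*0 = -297*0 = 0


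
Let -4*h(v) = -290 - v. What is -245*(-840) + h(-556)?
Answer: 411467/2 ≈ 2.0573e+5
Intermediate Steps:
h(v) = 145/2 + v/4 (h(v) = -(-290 - v)/4 = 145/2 + v/4)
-245*(-840) + h(-556) = -245*(-840) + (145/2 + (1/4)*(-556)) = 205800 + (145/2 - 139) = 205800 - 133/2 = 411467/2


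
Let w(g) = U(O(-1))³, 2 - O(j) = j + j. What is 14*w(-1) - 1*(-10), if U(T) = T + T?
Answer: 7178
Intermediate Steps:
O(j) = 2 - 2*j (O(j) = 2 - (j + j) = 2 - 2*j)
U(T) = 2*T
w(g) = 512 (w(g) = (2*(2 - 2*(-1)))³ = (2*(2 + 2))³ = (2*4)³ = 8³ = 512)
14*w(-1) - 1*(-10) = 14*512 - 1*(-10) = 7168 + 10 = 7178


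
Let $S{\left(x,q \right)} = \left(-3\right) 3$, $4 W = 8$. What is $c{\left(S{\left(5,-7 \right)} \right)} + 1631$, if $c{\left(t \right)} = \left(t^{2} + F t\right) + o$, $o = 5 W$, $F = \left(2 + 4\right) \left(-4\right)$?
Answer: $1938$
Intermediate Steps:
$W = 2$ ($W = \frac{1}{4} \cdot 8 = 2$)
$F = -24$ ($F = 6 \left(-4\right) = -24$)
$o = 10$ ($o = 5 \cdot 2 = 10$)
$S{\left(x,q \right)} = -9$
$c{\left(t \right)} = 10 + t^{2} - 24 t$ ($c{\left(t \right)} = \left(t^{2} - 24 t\right) + 10 = 10 + t^{2} - 24 t$)
$c{\left(S{\left(5,-7 \right)} \right)} + 1631 = \left(10 + \left(-9\right)^{2} - -216\right) + 1631 = \left(10 + 81 + 216\right) + 1631 = 307 + 1631 = 1938$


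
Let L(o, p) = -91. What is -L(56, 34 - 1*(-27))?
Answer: 91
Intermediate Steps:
-L(56, 34 - 1*(-27)) = -1*(-91) = 91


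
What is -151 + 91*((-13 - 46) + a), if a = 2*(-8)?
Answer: -6976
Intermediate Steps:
a = -16
-151 + 91*((-13 - 46) + a) = -151 + 91*((-13 - 46) - 16) = -151 + 91*(-59 - 16) = -151 + 91*(-75) = -151 - 6825 = -6976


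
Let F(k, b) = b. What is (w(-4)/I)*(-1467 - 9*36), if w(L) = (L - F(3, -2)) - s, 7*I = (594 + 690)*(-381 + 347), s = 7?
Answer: -37611/14552 ≈ -2.5846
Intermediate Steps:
I = -43656/7 (I = ((594 + 690)*(-381 + 347))/7 = (1284*(-34))/7 = (⅐)*(-43656) = -43656/7 ≈ -6236.6)
w(L) = -5 + L (w(L) = (L - 1*(-2)) - 1*7 = (L + 2) - 7 = (2 + L) - 7 = -5 + L)
(w(-4)/I)*(-1467 - 9*36) = ((-5 - 4)/(-43656/7))*(-1467 - 9*36) = (-9*(-7/43656))*(-1467 - 324) = (21/14552)*(-1791) = -37611/14552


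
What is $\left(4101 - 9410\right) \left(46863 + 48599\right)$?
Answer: $-506807758$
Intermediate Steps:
$\left(4101 - 9410\right) \left(46863 + 48599\right) = \left(-5309\right) 95462 = -506807758$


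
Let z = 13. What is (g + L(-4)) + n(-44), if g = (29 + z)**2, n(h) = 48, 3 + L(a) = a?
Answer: 1805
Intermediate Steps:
L(a) = -3 + a
g = 1764 (g = (29 + 13)**2 = 42**2 = 1764)
(g + L(-4)) + n(-44) = (1764 + (-3 - 4)) + 48 = (1764 - 7) + 48 = 1757 + 48 = 1805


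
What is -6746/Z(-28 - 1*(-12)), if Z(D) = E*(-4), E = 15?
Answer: 3373/30 ≈ 112.43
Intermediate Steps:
Z(D) = -60 (Z(D) = 15*(-4) = -60)
-6746/Z(-28 - 1*(-12)) = -6746/(-60) = -6746*(-1/60) = 3373/30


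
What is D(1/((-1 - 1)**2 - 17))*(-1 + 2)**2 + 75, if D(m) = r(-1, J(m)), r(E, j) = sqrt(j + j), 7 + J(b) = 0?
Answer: 75 + I*sqrt(14) ≈ 75.0 + 3.7417*I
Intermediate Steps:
J(b) = -7 (J(b) = -7 + 0 = -7)
r(E, j) = sqrt(2)*sqrt(j) (r(E, j) = sqrt(2*j) = sqrt(2)*sqrt(j))
D(m) = I*sqrt(14) (D(m) = sqrt(2)*sqrt(-7) = sqrt(2)*(I*sqrt(7)) = I*sqrt(14))
D(1/((-1 - 1)**2 - 17))*(-1 + 2)**2 + 75 = (I*sqrt(14))*(-1 + 2)**2 + 75 = (I*sqrt(14))*1**2 + 75 = (I*sqrt(14))*1 + 75 = I*sqrt(14) + 75 = 75 + I*sqrt(14)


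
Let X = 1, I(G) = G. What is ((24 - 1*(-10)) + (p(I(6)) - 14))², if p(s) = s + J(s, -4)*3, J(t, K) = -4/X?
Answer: 196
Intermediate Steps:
J(t, K) = -4 (J(t, K) = -4/1 = -4*1 = -4)
p(s) = -12 + s (p(s) = s - 4*3 = s - 12 = -12 + s)
((24 - 1*(-10)) + (p(I(6)) - 14))² = ((24 - 1*(-10)) + ((-12 + 6) - 14))² = ((24 + 10) + (-6 - 14))² = (34 - 20)² = 14² = 196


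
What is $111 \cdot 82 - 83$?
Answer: $9019$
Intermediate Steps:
$111 \cdot 82 - 83 = 9102 - 83 = 9019$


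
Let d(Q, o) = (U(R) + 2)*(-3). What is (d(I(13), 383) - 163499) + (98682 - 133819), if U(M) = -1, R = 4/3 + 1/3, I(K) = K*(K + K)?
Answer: -198639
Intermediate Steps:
I(K) = 2*K² (I(K) = K*(2*K) = 2*K²)
R = 5/3 (R = 4*(⅓) + 1*(⅓) = 4/3 + ⅓ = 5/3 ≈ 1.6667)
d(Q, o) = -3 (d(Q, o) = (-1 + 2)*(-3) = 1*(-3) = -3)
(d(I(13), 383) - 163499) + (98682 - 133819) = (-3 - 163499) + (98682 - 133819) = -163502 - 35137 = -198639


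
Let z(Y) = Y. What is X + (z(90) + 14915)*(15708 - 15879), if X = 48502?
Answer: -2517353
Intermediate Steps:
X + (z(90) + 14915)*(15708 - 15879) = 48502 + (90 + 14915)*(15708 - 15879) = 48502 + 15005*(-171) = 48502 - 2565855 = -2517353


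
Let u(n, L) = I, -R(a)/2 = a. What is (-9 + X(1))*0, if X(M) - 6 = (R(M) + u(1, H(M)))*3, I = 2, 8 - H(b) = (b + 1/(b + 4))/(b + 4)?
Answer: 0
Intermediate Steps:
R(a) = -2*a
H(b) = 8 - (b + 1/(4 + b))/(4 + b) (H(b) = 8 - (b + 1/(b + 4))/(b + 4) = 8 - (b + 1/(4 + b))/(4 + b))
u(n, L) = 2
X(M) = 12 - 6*M (X(M) = 6 + (-2*M + 2)*3 = 6 + (2 - 2*M)*3 = 6 + (6 - 6*M) = 12 - 6*M)
(-9 + X(1))*0 = (-9 + (12 - 6*1))*0 = (-9 + (12 - 6))*0 = (-9 + 6)*0 = -3*0 = 0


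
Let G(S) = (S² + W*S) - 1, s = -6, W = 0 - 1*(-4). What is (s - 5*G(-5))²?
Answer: 676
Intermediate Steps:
W = 4 (W = 0 + 4 = 4)
G(S) = -1 + S² + 4*S (G(S) = (S² + 4*S) - 1 = -1 + S² + 4*S)
(s - 5*G(-5))² = (-6 - 5*(-1 + (-5)² + 4*(-5)))² = (-6 - 5*(-1 + 25 - 20))² = (-6 - 5*4)² = (-6 - 20)² = (-26)² = 676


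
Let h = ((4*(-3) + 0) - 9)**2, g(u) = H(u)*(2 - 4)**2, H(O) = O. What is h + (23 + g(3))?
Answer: 476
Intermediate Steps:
g(u) = 4*u (g(u) = u*(2 - 4)**2 = u*(-2)**2 = u*4 = 4*u)
h = 441 (h = ((-12 + 0) - 9)**2 = (-12 - 9)**2 = (-21)**2 = 441)
h + (23 + g(3)) = 441 + (23 + 4*3) = 441 + (23 + 12) = 441 + 35 = 476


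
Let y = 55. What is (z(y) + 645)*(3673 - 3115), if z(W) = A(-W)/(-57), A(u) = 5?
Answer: 6837360/19 ≈ 3.5986e+5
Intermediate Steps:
z(W) = -5/57 (z(W) = 5/(-57) = 5*(-1/57) = -5/57)
(z(y) + 645)*(3673 - 3115) = (-5/57 + 645)*(3673 - 3115) = (36760/57)*558 = 6837360/19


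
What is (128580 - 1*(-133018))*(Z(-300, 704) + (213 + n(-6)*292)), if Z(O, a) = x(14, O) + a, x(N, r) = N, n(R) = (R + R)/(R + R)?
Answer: 319934354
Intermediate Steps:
n(R) = 1 (n(R) = (2*R)/((2*R)) = (2*R)*(1/(2*R)) = 1)
Z(O, a) = 14 + a
(128580 - 1*(-133018))*(Z(-300, 704) + (213 + n(-6)*292)) = (128580 - 1*(-133018))*((14 + 704) + (213 + 1*292)) = (128580 + 133018)*(718 + (213 + 292)) = 261598*(718 + 505) = 261598*1223 = 319934354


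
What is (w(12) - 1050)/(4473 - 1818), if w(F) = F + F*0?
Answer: -346/885 ≈ -0.39096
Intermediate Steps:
w(F) = F (w(F) = F + 0 = F)
(w(12) - 1050)/(4473 - 1818) = (12 - 1050)/(4473 - 1818) = -1038/2655 = -1038*1/2655 = -346/885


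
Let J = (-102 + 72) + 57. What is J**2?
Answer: 729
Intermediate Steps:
J = 27 (J = -30 + 57 = 27)
J**2 = 27**2 = 729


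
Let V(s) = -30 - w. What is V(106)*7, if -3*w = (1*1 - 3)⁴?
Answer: -518/3 ≈ -172.67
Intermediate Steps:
w = -16/3 (w = -(1*1 - 3)⁴/3 = -(1 - 3)⁴/3 = -⅓*(-2)⁴ = -⅓*16 = -16/3 ≈ -5.3333)
V(s) = -74/3 (V(s) = -30 - 1*(-16/3) = -30 + 16/3 = -74/3)
V(106)*7 = -74/3*7 = -518/3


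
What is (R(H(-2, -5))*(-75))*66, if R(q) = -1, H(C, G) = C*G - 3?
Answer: 4950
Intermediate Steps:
H(C, G) = -3 + C*G
(R(H(-2, -5))*(-75))*66 = -1*(-75)*66 = 75*66 = 4950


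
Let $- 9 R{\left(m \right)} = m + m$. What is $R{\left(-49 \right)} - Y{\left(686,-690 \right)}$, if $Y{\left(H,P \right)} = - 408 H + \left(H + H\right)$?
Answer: $\frac{2506742}{9} \approx 2.7853 \cdot 10^{5}$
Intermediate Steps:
$R{\left(m \right)} = - \frac{2 m}{9}$ ($R{\left(m \right)} = - \frac{m + m}{9} = - \frac{2 m}{9}$)
$Y{\left(H,P \right)} = - 406 H$ ($Y{\left(H,P \right)} = - 408 H + 2 H = - 406 H$)
$R{\left(-49 \right)} - Y{\left(686,-690 \right)} = \left(- \frac{2}{9}\right) \left(-49\right) - \left(-406\right) 686 = \frac{98}{9} - -278516 = \frac{98}{9} + 278516 = \frac{2506742}{9}$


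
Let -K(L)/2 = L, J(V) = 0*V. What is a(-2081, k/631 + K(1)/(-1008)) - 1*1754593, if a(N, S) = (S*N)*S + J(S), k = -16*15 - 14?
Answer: -177492013908643793/101139264576 ≈ -1.7549e+6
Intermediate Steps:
J(V) = 0
K(L) = -2*L
k = -254 (k = -240 - 14 = -254)
a(N, S) = N*S**2 (a(N, S) = (S*N)*S + 0 = (N*S)*S + 0 = N*S**2 + 0 = N*S**2)
a(-2081, k/631 + K(1)/(-1008)) - 1*1754593 = -2081*(-254/631 - 2*1/(-1008))**2 - 1*1754593 = -2081*(-254*1/631 - 2*(-1/1008))**2 - 1754593 = -2081*(-254/631 + 1/504)**2 - 1754593 = -2081*(-127385/318024)**2 - 1754593 = -2081*16226938225/101139264576 - 1754593 = -33768258446225/101139264576 - 1754593 = -177492013908643793/101139264576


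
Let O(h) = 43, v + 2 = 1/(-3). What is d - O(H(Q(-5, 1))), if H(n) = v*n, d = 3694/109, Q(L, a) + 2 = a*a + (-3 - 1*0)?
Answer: -993/109 ≈ -9.1101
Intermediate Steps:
v = -7/3 (v = -2 + 1/(-3) = -2 - 1/3 = -7/3 ≈ -2.3333)
Q(L, a) = -5 + a**2 (Q(L, a) = -2 + (a*a + (-3 - 1*0)) = -2 + (a**2 + (-3 + 0)) = -2 + (a**2 - 3) = -2 + (-3 + a**2) = -5 + a**2)
d = 3694/109 (d = 3694*(1/109) = 3694/109 ≈ 33.890)
H(n) = -7*n/3
d - O(H(Q(-5, 1))) = 3694/109 - 1*43 = 3694/109 - 43 = -993/109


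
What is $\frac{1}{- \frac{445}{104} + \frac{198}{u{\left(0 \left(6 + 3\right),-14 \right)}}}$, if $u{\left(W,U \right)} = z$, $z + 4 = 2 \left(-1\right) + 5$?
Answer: $- \frac{104}{21037} \approx -0.0049437$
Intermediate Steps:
$z = -1$ ($z = -4 + \left(2 \left(-1\right) + 5\right) = -4 + \left(-2 + 5\right) = -4 + 3 = -1$)
$u{\left(W,U \right)} = -1$
$\frac{1}{- \frac{445}{104} + \frac{198}{u{\left(0 \left(6 + 3\right),-14 \right)}}} = \frac{1}{- \frac{445}{104} + \frac{198}{-1}} = \frac{1}{\left(-445\right) \frac{1}{104} + 198 \left(-1\right)} = \frac{1}{- \frac{445}{104} - 198} = \frac{1}{- \frac{21037}{104}} = - \frac{104}{21037}$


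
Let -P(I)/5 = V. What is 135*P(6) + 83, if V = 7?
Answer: -4642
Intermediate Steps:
P(I) = -35 (P(I) = -5*7 = -35)
135*P(6) + 83 = 135*(-35) + 83 = -4725 + 83 = -4642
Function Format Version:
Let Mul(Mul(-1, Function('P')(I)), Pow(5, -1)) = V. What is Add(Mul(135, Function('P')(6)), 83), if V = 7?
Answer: -4642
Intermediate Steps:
Function('P')(I) = -35 (Function('P')(I) = Mul(-5, 7) = -35)
Add(Mul(135, Function('P')(6)), 83) = Add(Mul(135, -35), 83) = Add(-4725, 83) = -4642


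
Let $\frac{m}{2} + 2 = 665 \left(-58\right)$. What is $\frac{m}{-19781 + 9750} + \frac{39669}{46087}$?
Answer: $\frac{3953255267}{462298697} \approx 8.5513$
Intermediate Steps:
$m = -77144$ ($m = -4 + 2 \cdot 665 \left(-58\right) = -4 + 2 \left(-38570\right) = -4 - 77140 = -77144$)
$\frac{m}{-19781 + 9750} + \frac{39669}{46087} = - \frac{77144}{-19781 + 9750} + \frac{39669}{46087} = - \frac{77144}{-10031} + 39669 \cdot \frac{1}{46087} = \left(-77144\right) \left(- \frac{1}{10031}\right) + \frac{39669}{46087} = \frac{77144}{10031} + \frac{39669}{46087} = \frac{3953255267}{462298697}$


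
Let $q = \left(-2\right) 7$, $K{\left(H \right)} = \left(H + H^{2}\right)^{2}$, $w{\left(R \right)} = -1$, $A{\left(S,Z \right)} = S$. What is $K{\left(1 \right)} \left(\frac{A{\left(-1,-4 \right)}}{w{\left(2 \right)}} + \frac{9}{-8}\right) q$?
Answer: $7$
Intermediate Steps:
$q = -14$
$K{\left(1 \right)} \left(\frac{A{\left(-1,-4 \right)}}{w{\left(2 \right)}} + \frac{9}{-8}\right) q = 1^{2} \left(1 + 1\right)^{2} \left(- \frac{1}{-1} + \frac{9}{-8}\right) \left(-14\right) = 1 \cdot 2^{2} \left(\left(-1\right) \left(-1\right) + 9 \left(- \frac{1}{8}\right)\right) \left(-14\right) = 1 \cdot 4 \left(1 - \frac{9}{8}\right) \left(-14\right) = 4 \left(- \frac{1}{8}\right) \left(-14\right) = \left(- \frac{1}{2}\right) \left(-14\right) = 7$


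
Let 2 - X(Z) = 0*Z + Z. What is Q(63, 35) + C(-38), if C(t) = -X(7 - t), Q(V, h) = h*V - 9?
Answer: 2239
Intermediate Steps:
X(Z) = 2 - Z (X(Z) = 2 - (0*Z + Z) = 2 - (0 + Z) = 2 - Z)
Q(V, h) = -9 + V*h (Q(V, h) = V*h - 9 = -9 + V*h)
C(t) = 5 - t (C(t) = -(2 - (7 - t)) = -(2 + (-7 + t)) = -(-5 + t) = 5 - t)
Q(63, 35) + C(-38) = (-9 + 63*35) + (5 - 1*(-38)) = (-9 + 2205) + (5 + 38) = 2196 + 43 = 2239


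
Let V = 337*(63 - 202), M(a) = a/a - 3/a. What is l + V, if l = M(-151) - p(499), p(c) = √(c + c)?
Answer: -7073139/151 - √998 ≈ -46874.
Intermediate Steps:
p(c) = √2*√c (p(c) = √(2*c) = √2*√c)
M(a) = 1 - 3/a
V = -46843 (V = 337*(-139) = -46843)
l = 154/151 - √998 (l = (-3 - 151)/(-151) - √2*√499 = -1/151*(-154) - √998 = 154/151 - √998 ≈ -30.571)
l + V = (154/151 - √998) - 46843 = -7073139/151 - √998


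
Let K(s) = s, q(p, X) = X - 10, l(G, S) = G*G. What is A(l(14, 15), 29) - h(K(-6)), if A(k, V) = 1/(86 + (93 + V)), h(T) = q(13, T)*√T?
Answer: 1/208 + 16*I*√6 ≈ 0.0048077 + 39.192*I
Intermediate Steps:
l(G, S) = G²
q(p, X) = -10 + X
h(T) = √T*(-10 + T) (h(T) = (-10 + T)*√T = √T*(-10 + T))
A(k, V) = 1/(179 + V)
A(l(14, 15), 29) - h(K(-6)) = 1/(179 + 29) - √(-6)*(-10 - 6) = 1/208 - I*√6*(-16) = 1/208 - (-16)*I*√6 = 1/208 + 16*I*√6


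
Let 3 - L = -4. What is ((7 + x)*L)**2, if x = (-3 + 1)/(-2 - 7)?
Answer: 207025/81 ≈ 2555.9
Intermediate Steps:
L = 7 (L = 3 - 1*(-4) = 3 + 4 = 7)
x = 2/9 (x = -2/(-9) = -2*(-1/9) = 2/9 ≈ 0.22222)
((7 + x)*L)**2 = ((7 + 2/9)*7)**2 = ((65/9)*7)**2 = (455/9)**2 = 207025/81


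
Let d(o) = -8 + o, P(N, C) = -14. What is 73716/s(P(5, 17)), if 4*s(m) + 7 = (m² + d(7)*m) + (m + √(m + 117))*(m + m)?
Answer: 8354480/13013 + 393152*√103/13013 ≈ 948.63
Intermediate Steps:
s(m) = -7/4 - m/4 + m²/4 + m*(m + √(117 + m))/2 (s(m) = -7/4 + ((m² + (-8 + 7)*m) + (m + √(m + 117))*(m + m))/4 = -7/4 + ((m² - m) + (m + √(117 + m))*(2*m))/4 = -7/4 + ((m² - m) + 2*m*(m + √(117 + m)))/4 = -7/4 + (m² - m + 2*m*(m + √(117 + m)))/4 = -7/4 + (-m/4 + m²/4 + m*(m + √(117 + m))/2) = -7/4 - m/4 + m²/4 + m*(m + √(117 + m))/2)
73716/s(P(5, 17)) = 73716/(-7/4 - ¼*(-14) + (¾)*(-14)² + (½)*(-14)*√(117 - 14)) = 73716/(-7/4 + 7/2 + (¾)*196 + (½)*(-14)*√103) = 73716/(-7/4 + 7/2 + 147 - 7*√103) = 73716/(595/4 - 7*√103)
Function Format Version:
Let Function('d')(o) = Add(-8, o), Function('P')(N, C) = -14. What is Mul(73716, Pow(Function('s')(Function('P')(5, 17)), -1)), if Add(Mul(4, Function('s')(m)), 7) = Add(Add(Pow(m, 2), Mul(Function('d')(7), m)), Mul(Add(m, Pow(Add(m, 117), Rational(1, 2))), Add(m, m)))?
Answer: Add(Rational(8354480, 13013), Mul(Rational(393152, 13013), Pow(103, Rational(1, 2)))) ≈ 948.63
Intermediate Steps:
Function('s')(m) = Add(Rational(-7, 4), Mul(Rational(-1, 4), m), Mul(Rational(1, 4), Pow(m, 2)), Mul(Rational(1, 2), m, Add(m, Pow(Add(117, m), Rational(1, 2))))) (Function('s')(m) = Add(Rational(-7, 4), Mul(Rational(1, 4), Add(Add(Pow(m, 2), Mul(Add(-8, 7), m)), Mul(Add(m, Pow(Add(m, 117), Rational(1, 2))), Add(m, m))))) = Add(Rational(-7, 4), Mul(Rational(1, 4), Add(Add(Pow(m, 2), Mul(-1, m)), Mul(Add(m, Pow(Add(117, m), Rational(1, 2))), Mul(2, m))))) = Add(Rational(-7, 4), Mul(Rational(1, 4), Add(Add(Pow(m, 2), Mul(-1, m)), Mul(2, m, Add(m, Pow(Add(117, m), Rational(1, 2))))))) = Add(Rational(-7, 4), Mul(Rational(1, 4), Add(Pow(m, 2), Mul(-1, m), Mul(2, m, Add(m, Pow(Add(117, m), Rational(1, 2))))))) = Add(Rational(-7, 4), Add(Mul(Rational(-1, 4), m), Mul(Rational(1, 4), Pow(m, 2)), Mul(Rational(1, 2), m, Add(m, Pow(Add(117, m), Rational(1, 2)))))) = Add(Rational(-7, 4), Mul(Rational(-1, 4), m), Mul(Rational(1, 4), Pow(m, 2)), Mul(Rational(1, 2), m, Add(m, Pow(Add(117, m), Rational(1, 2))))))
Mul(73716, Pow(Function('s')(Function('P')(5, 17)), -1)) = Mul(73716, Pow(Add(Rational(-7, 4), Mul(Rational(-1, 4), -14), Mul(Rational(3, 4), Pow(-14, 2)), Mul(Rational(1, 2), -14, Pow(Add(117, -14), Rational(1, 2)))), -1)) = Mul(73716, Pow(Add(Rational(-7, 4), Rational(7, 2), Mul(Rational(3, 4), 196), Mul(Rational(1, 2), -14, Pow(103, Rational(1, 2)))), -1)) = Mul(73716, Pow(Add(Rational(-7, 4), Rational(7, 2), 147, Mul(-7, Pow(103, Rational(1, 2)))), -1)) = Mul(73716, Pow(Add(Rational(595, 4), Mul(-7, Pow(103, Rational(1, 2)))), -1))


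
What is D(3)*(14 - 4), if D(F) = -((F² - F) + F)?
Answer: -90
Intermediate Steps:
D(F) = -F²
D(3)*(14 - 4) = (-1*3²)*(14 - 4) = -1*9*10 = -9*10 = -90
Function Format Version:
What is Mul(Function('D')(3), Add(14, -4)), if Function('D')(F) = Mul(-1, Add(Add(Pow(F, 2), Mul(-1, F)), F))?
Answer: -90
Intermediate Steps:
Function('D')(F) = Mul(-1, Pow(F, 2))
Mul(Function('D')(3), Add(14, -4)) = Mul(Mul(-1, Pow(3, 2)), Add(14, -4)) = Mul(Mul(-1, 9), 10) = Mul(-9, 10) = -90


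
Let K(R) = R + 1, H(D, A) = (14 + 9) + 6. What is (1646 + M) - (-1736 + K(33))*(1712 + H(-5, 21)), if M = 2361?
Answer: 2967189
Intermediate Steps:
H(D, A) = 29 (H(D, A) = 23 + 6 = 29)
K(R) = 1 + R
(1646 + M) - (-1736 + K(33))*(1712 + H(-5, 21)) = (1646 + 2361) - (-1736 + (1 + 33))*(1712 + 29) = 4007 - (-1736 + 34)*1741 = 4007 - (-1702)*1741 = 4007 - 1*(-2963182) = 4007 + 2963182 = 2967189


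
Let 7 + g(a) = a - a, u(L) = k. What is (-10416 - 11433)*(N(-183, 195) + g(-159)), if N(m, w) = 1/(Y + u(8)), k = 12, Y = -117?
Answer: 5360288/35 ≈ 1.5315e+5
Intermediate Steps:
u(L) = 12
g(a) = -7 (g(a) = -7 + (a - a) = -7 + 0 = -7)
N(m, w) = -1/105 (N(m, w) = 1/(-117 + 12) = 1/(-105) = -1/105)
(-10416 - 11433)*(N(-183, 195) + g(-159)) = (-10416 - 11433)*(-1/105 - 7) = -21849*(-736/105) = 5360288/35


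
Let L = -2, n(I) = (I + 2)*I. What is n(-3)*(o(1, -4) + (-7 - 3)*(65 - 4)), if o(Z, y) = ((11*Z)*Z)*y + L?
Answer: -1968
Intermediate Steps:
n(I) = I*(2 + I) (n(I) = (2 + I)*I = I*(2 + I))
o(Z, y) = -2 + 11*y*Z² (o(Z, y) = ((11*Z)*Z)*y - 2 = (11*Z²)*y - 2 = 11*y*Z² - 2 = -2 + 11*y*Z²)
n(-3)*(o(1, -4) + (-7 - 3)*(65 - 4)) = (-3*(2 - 3))*((-2 + 11*(-4)*1²) + (-7 - 3)*(65 - 4)) = (-3*(-1))*((-2 + 11*(-4)*1) - 10*61) = 3*((-2 - 44) - 610) = 3*(-46 - 610) = 3*(-656) = -1968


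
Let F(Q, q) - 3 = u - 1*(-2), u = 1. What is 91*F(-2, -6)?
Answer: 546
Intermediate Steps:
F(Q, q) = 6 (F(Q, q) = 3 + (1 - 1*(-2)) = 3 + (1 + 2) = 3 + 3 = 6)
91*F(-2, -6) = 91*6 = 546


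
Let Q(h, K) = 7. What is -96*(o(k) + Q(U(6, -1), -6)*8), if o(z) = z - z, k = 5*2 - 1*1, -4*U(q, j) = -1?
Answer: -5376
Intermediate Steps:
U(q, j) = 1/4 (U(q, j) = -1/4*(-1) = 1/4)
k = 9 (k = 10 - 1 = 9)
o(z) = 0
-96*(o(k) + Q(U(6, -1), -6)*8) = -96*(0 + 7*8) = -96*(0 + 56) = -96*56 = -5376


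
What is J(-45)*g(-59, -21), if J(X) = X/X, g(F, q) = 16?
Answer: 16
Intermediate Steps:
J(X) = 1
J(-45)*g(-59, -21) = 1*16 = 16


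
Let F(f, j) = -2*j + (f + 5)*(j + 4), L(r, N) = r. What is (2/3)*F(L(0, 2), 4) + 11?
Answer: 97/3 ≈ 32.333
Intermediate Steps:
F(f, j) = -2*j + (4 + j)*(5 + f) (F(f, j) = -2*j + (5 + f)*(4 + j) = -2*j + (4 + j)*(5 + f))
(2/3)*F(L(0, 2), 4) + 11 = (2/3)*(20 + 3*4 + 4*0 + 0*4) + 11 = (2*(⅓))*(20 + 12 + 0 + 0) + 11 = (⅔)*32 + 11 = 64/3 + 11 = 97/3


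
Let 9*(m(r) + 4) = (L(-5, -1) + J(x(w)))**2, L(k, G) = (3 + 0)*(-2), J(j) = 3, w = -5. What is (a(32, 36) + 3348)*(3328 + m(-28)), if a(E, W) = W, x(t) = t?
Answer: 11251800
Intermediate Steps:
L(k, G) = -6 (L(k, G) = 3*(-2) = -6)
m(r) = -3 (m(r) = -4 + (-6 + 3)**2/9 = -4 + (1/9)*(-3)**2 = -4 + (1/9)*9 = -4 + 1 = -3)
(a(32, 36) + 3348)*(3328 + m(-28)) = (36 + 3348)*(3328 - 3) = 3384*3325 = 11251800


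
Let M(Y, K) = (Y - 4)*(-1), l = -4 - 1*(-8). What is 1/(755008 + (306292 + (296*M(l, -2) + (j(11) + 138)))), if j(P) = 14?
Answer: 1/1061452 ≈ 9.4211e-7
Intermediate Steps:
l = 4 (l = -4 + 8 = 4)
M(Y, K) = 4 - Y (M(Y, K) = (-4 + Y)*(-1) = 4 - Y)
1/(755008 + (306292 + (296*M(l, -2) + (j(11) + 138)))) = 1/(755008 + (306292 + (296*(4 - 1*4) + (14 + 138)))) = 1/(755008 + (306292 + (296*(4 - 4) + 152))) = 1/(755008 + (306292 + (296*0 + 152))) = 1/(755008 + (306292 + (0 + 152))) = 1/(755008 + (306292 + 152)) = 1/(755008 + 306444) = 1/1061452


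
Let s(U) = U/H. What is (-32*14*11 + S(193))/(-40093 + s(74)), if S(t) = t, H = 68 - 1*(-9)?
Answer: 364595/3087087 ≈ 0.11810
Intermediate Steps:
H = 77 (H = 68 + 9 = 77)
s(U) = U/77
(-32*14*11 + S(193))/(-40093 + s(74)) = (-32*14*11 + 193)/(-40093 + (1/77)*74) = (-448*11 + 193)/(-40093 + 74/77) = (-4928 + 193)/(-3087087/77) = -4735*(-77/3087087) = 364595/3087087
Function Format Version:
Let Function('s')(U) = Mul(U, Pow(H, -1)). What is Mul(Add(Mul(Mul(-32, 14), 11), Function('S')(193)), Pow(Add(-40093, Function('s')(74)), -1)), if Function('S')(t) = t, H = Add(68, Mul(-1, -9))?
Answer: Rational(364595, 3087087) ≈ 0.11810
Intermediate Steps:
H = 77 (H = Add(68, 9) = 77)
Function('s')(U) = Mul(Rational(1, 77), U) (Function('s')(U) = Mul(U, Pow(77, -1)) = Mul(U, Rational(1, 77)) = Mul(Rational(1, 77), U))
Mul(Add(Mul(Mul(-32, 14), 11), Function('S')(193)), Pow(Add(-40093, Function('s')(74)), -1)) = Mul(Add(Mul(Mul(-32, 14), 11), 193), Pow(Add(-40093, Mul(Rational(1, 77), 74)), -1)) = Mul(Add(Mul(-448, 11), 193), Pow(Add(-40093, Rational(74, 77)), -1)) = Mul(Add(-4928, 193), Pow(Rational(-3087087, 77), -1)) = Mul(-4735, Rational(-77, 3087087)) = Rational(364595, 3087087)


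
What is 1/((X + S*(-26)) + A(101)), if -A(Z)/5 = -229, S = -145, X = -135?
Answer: 1/4780 ≈ 0.00020921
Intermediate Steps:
A(Z) = 1145 (A(Z) = -5*(-229) = 1145)
1/((X + S*(-26)) + A(101)) = 1/((-135 - 145*(-26)) + 1145) = 1/((-135 + 3770) + 1145) = 1/(3635 + 1145) = 1/4780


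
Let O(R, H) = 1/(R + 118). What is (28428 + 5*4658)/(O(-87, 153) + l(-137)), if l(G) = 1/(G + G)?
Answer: 439292692/243 ≈ 1.8078e+6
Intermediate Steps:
l(G) = 1/(2*G)
O(R, H) = 1/(118 + R)
(28428 + 5*4658)/(O(-87, 153) + l(-137)) = (28428 + 5*4658)/(1/(118 - 87) + (½)/(-137)) = (28428 + 23290)/(1/31 + (½)*(-1/137)) = 51718/(1/31 - 1/274) = 51718/(243/8494) = 51718*(8494/243) = 439292692/243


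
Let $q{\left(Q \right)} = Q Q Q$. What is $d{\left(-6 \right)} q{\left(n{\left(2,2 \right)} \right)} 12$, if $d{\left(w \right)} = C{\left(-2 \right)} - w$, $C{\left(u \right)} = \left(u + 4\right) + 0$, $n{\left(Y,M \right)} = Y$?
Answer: $768$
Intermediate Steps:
$C{\left(u \right)} = 4 + u$ ($C{\left(u \right)} = \left(4 + u\right) + 0 = 4 + u$)
$q{\left(Q \right)} = Q^{3}$ ($q{\left(Q \right)} = Q^{2} Q = Q^{3}$)
$d{\left(w \right)} = 2 - w$ ($d{\left(w \right)} = \left(4 - 2\right) - w = 2 - w$)
$d{\left(-6 \right)} q{\left(n{\left(2,2 \right)} \right)} 12 = \left(2 - -6\right) 2^{3} \cdot 12 = \left(2 + 6\right) 8 \cdot 12 = 8 \cdot 8 \cdot 12 = 64 \cdot 12 = 768$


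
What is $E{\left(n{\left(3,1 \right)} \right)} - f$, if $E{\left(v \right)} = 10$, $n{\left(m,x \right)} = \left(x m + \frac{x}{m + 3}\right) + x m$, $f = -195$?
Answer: $205$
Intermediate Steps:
$n{\left(m,x \right)} = \frac{x}{3 + m} + 2 m x$ ($n{\left(m,x \right)} = \left(m x + \frac{x}{3 + m}\right) + m x = \frac{x}{3 + m} + 2 m x$)
$E{\left(n{\left(3,1 \right)} \right)} - f = 10 - -195 = 10 + 195 = 205$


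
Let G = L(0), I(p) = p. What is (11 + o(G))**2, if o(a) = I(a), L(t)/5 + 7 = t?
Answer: 576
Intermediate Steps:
L(t) = -35 + 5*t
G = -35 (G = -35 + 5*0 = -35 + 0 = -35)
o(a) = a
(11 + o(G))**2 = (11 - 35)**2 = (-24)**2 = 576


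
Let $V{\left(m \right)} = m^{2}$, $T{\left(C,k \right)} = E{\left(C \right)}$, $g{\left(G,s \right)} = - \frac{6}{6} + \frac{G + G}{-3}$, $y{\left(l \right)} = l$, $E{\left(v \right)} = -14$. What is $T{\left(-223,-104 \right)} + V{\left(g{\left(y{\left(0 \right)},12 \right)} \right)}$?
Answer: $-13$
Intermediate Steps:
$g{\left(G,s \right)} = -1 - \frac{2 G}{3}$ ($g{\left(G,s \right)} = \left(-6\right) \frac{1}{6} + 2 G \left(- \frac{1}{3}\right) = -1 - \frac{2 G}{3}$)
$T{\left(C,k \right)} = -14$
$T{\left(-223,-104 \right)} + V{\left(g{\left(y{\left(0 \right)},12 \right)} \right)} = -14 + \left(-1 - 0\right)^{2} = -14 + \left(-1 + 0\right)^{2} = -14 + \left(-1\right)^{2} = -14 + 1 = -13$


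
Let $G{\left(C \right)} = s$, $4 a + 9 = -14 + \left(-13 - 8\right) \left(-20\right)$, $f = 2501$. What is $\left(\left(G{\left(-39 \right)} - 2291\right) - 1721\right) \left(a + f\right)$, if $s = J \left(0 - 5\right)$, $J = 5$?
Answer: $- \frac{41988837}{4} \approx -1.0497 \cdot 10^{7}$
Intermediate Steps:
$s = -25$ ($s = 5 \left(0 - 5\right) = 5 \left(-5\right) = -25$)
$a = \frac{397}{4}$ ($a = - \frac{9}{4} + \frac{-14 + \left(-13 - 8\right) \left(-20\right)}{4} = - \frac{9}{4} + \frac{-14 - -420}{4} = - \frac{9}{4} + \frac{-14 + 420}{4} = - \frac{9}{4} + \frac{1}{4} \cdot 406 = - \frac{9}{4} + \frac{203}{2} = \frac{397}{4} \approx 99.25$)
$G{\left(C \right)} = -25$
$\left(\left(G{\left(-39 \right)} - 2291\right) - 1721\right) \left(a + f\right) = \left(\left(-25 - 2291\right) - 1721\right) \left(\frac{397}{4} + 2501\right) = \left(\left(-25 - 2291\right) - 1721\right) \frac{10401}{4} = \left(-2316 - 1721\right) \frac{10401}{4} = \left(-4037\right) \frac{10401}{4} = - \frac{41988837}{4}$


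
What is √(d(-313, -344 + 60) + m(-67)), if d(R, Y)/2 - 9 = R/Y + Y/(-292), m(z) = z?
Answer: I*√4819371086/10366 ≈ 6.6971*I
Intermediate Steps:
d(R, Y) = 18 - Y/146 + 2*R/Y (d(R, Y) = 18 + 2*(R/Y + Y/(-292)) = 18 + 2*(R/Y + Y*(-1/292)) = 18 + 2*(R/Y - Y/292) = 18 + 2*(-Y/292 + R/Y) = 18 + (-Y/146 + 2*R/Y) = 18 - Y/146 + 2*R/Y)
√(d(-313, -344 + 60) + m(-67)) = √((18 - (-344 + 60)/146 + 2*(-313)/(-344 + 60)) - 67) = √((18 - 1/146*(-284) + 2*(-313)/(-284)) - 67) = √((18 + 142/73 + 2*(-313)*(-1/284)) - 67) = √((18 + 142/73 + 313/142) - 67) = √(229601/10366 - 67) = √(-464921/10366) = I*√4819371086/10366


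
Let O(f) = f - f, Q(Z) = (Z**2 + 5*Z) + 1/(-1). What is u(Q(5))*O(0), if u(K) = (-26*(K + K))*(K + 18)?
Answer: 0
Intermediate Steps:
Q(Z) = -1 + Z**2 + 5*Z (Q(Z) = (Z**2 + 5*Z) - 1 = -1 + Z**2 + 5*Z)
u(K) = -52*K*(18 + K) (u(K) = (-52*K)*(18 + K) = -52*K*(18 + K))
O(f) = 0
u(Q(5))*O(0) = -52*(-1 + 5**2 + 5*5)*(18 + (-1 + 5**2 + 5*5))*0 = -52*(-1 + 25 + 25)*(18 + (-1 + 25 + 25))*0 = -52*49*(18 + 49)*0 = -52*49*67*0 = -170716*0 = 0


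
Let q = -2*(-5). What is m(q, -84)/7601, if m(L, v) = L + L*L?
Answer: 10/691 ≈ 0.014472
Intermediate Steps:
q = 10
m(L, v) = L + L**2
m(q, -84)/7601 = (10*(1 + 10))/7601 = (10*11)*(1/7601) = 110*(1/7601) = 10/691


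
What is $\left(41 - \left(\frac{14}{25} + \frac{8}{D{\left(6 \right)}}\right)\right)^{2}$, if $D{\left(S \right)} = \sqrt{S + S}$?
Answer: $\frac{3076363}{1875} - \frac{2696 \sqrt{3}}{25} \approx 1453.9$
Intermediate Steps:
$D{\left(S \right)} = \sqrt{2} \sqrt{S}$ ($D{\left(S \right)} = \sqrt{2 S} = \sqrt{2} \sqrt{S}$)
$\left(41 - \left(\frac{14}{25} + \frac{8}{D{\left(6 \right)}}\right)\right)^{2} = \left(41 - \left(\frac{14}{25} + 8 \frac{\sqrt{3}}{6}\right)\right)^{2} = \left(41 - \left(\frac{14}{25} + \frac{4 \sqrt{3}}{3}\right)\right)^{2} = \left(\frac{1011}{25} - \frac{4 \sqrt{3}}{3}\right)^{2}$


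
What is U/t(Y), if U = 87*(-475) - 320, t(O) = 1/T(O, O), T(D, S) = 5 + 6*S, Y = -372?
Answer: 92743415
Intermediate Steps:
t(O) = 1/(5 + 6*O)
U = -41645 (U = -41325 - 320 = -41645)
U/t(Y) = -41645/(1/(5 + 6*(-372))) = -41645/(1/(5 - 2232)) = -41645/(1/(-2227)) = -41645/(-1/2227) = -41645*(-2227) = 92743415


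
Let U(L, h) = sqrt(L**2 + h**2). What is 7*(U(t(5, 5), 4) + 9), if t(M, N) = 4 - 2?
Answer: 63 + 14*sqrt(5) ≈ 94.305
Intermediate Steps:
t(M, N) = 2
7*(U(t(5, 5), 4) + 9) = 7*(sqrt(2**2 + 4**2) + 9) = 7*(sqrt(4 + 16) + 9) = 7*(sqrt(20) + 9) = 7*(2*sqrt(5) + 9) = 7*(9 + 2*sqrt(5)) = 63 + 14*sqrt(5)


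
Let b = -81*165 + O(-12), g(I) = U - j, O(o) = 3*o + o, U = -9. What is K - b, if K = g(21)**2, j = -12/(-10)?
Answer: 337926/25 ≈ 13517.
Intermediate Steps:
j = 6/5 (j = -12*(-1/10) = 6/5 ≈ 1.2000)
O(o) = 4*o
g(I) = -51/5 (g(I) = -9 - 1*6/5 = -9 - 6/5 = -51/5)
b = -13413 (b = -81*165 + 4*(-12) = -13365 - 48 = -13413)
K = 2601/25 (K = (-51/5)**2 = 2601/25 ≈ 104.04)
K - b = 2601/25 - 1*(-13413) = 2601/25 + 13413 = 337926/25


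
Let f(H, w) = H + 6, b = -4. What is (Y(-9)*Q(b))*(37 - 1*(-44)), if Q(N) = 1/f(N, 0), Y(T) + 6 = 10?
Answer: 162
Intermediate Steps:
Y(T) = 4 (Y(T) = -6 + 10 = 4)
f(H, w) = 6 + H
Q(N) = 1/(6 + N)
(Y(-9)*Q(b))*(37 - 1*(-44)) = (4/(6 - 4))*(37 - 1*(-44)) = (4/2)*(37 + 44) = (4*(1/2))*81 = 2*81 = 162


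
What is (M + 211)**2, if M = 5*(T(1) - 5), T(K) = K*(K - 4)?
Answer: 29241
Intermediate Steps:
T(K) = K*(-4 + K)
M = -40 (M = 5*(1*(-4 + 1) - 5) = 5*(1*(-3) - 5) = 5*(-3 - 5) = 5*(-8) = -40)
(M + 211)**2 = (-40 + 211)**2 = 171**2 = 29241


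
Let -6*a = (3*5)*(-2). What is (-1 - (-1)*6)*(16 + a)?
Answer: 105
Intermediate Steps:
a = 5 (a = -3*5*(-2)/6 = -5*(-2)/2 = -⅙*(-30) = 5)
(-1 - (-1)*6)*(16 + a) = (-1 - (-1)*6)*(16 + 5) = (-1 - 1*(-6))*21 = (-1 + 6)*21 = 5*21 = 105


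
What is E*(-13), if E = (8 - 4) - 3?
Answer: -13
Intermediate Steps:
E = 1 (E = 4 - 3 = 1)
E*(-13) = 1*(-13) = -13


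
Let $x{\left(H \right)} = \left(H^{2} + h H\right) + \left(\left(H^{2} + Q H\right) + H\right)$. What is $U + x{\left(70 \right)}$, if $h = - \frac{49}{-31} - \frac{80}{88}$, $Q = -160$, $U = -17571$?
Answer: $- \frac{6429211}{341} \approx -18854.0$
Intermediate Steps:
$h = \frac{229}{341}$ ($h = \left(-49\right) \left(- \frac{1}{31}\right) - \frac{10}{11} = \frac{49}{31} - \frac{10}{11} = \frac{229}{341} \approx 0.67155$)
$x{\left(H \right)} = 2 H^{2} - \frac{53990 H}{341}$ ($x{\left(H \right)} = \left(H^{2} + \frac{229 H}{341}\right) + \left(\left(H^{2} - 160 H\right) + H\right) = \left(H^{2} + \frac{229 H}{341}\right) + \left(H^{2} - 159 H\right) = 2 H^{2} - \frac{53990 H}{341}$)
$U + x{\left(70 \right)} = -17571 + \frac{2}{341} \cdot 70 \left(-26995 + 341 \cdot 70\right) = -17571 + \frac{2}{341} \cdot 70 \left(-26995 + 23870\right) = -17571 + \frac{2}{341} \cdot 70 \left(-3125\right) = -17571 - \frac{437500}{341} = - \frac{6429211}{341}$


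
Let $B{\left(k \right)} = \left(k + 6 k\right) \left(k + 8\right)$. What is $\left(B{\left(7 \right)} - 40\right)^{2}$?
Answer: $483025$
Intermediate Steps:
$B{\left(k \right)} = 7 k \left(8 + k\right)$
$\left(B{\left(7 \right)} - 40\right)^{2} = \left(7 \cdot 7 \left(8 + 7\right) - 40\right)^{2} = \left(7 \cdot 7 \cdot 15 - 40\right)^{2} = \left(735 - 40\right)^{2} = 695^{2} = 483025$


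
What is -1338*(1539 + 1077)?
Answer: -3500208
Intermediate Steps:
-1338*(1539 + 1077) = -1338*2616 = -3500208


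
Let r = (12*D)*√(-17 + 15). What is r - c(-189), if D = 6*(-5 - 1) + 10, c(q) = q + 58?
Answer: 131 - 312*I*√2 ≈ 131.0 - 441.23*I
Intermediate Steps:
c(q) = 58 + q
D = -26 (D = 6*(-6) + 10 = -36 + 10 = -26)
r = -312*I*√2 (r = (12*(-26))*√(-17 + 15) = -312*I*√2 ≈ -441.23*I)
r - c(-189) = -312*I*√2 - (58 - 189) = -312*I*√2 - 1*(-131) = -312*I*√2 + 131 = 131 - 312*I*√2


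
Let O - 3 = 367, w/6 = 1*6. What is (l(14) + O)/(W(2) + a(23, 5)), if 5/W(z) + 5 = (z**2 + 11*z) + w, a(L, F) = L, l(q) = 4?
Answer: 10659/658 ≈ 16.199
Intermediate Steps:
w = 36 (w = 6*(1*6) = 6*6 = 36)
O = 370 (O = 3 + 367 = 370)
W(z) = 5/(31 + z**2 + 11*z) (W(z) = 5/(-5 + ((z**2 + 11*z) + 36)) = 5/(-5 + (36 + z**2 + 11*z)) = 5/(31 + z**2 + 11*z))
(l(14) + O)/(W(2) + a(23, 5)) = (4 + 370)/(5/(31 + 2**2 + 11*2) + 23) = 374/(5/(31 + 4 + 22) + 23) = 374/(5/57 + 23) = 374/(1316/57) = 374*(57/1316) = 10659/658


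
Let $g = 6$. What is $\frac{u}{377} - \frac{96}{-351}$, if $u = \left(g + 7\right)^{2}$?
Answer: $\frac{2449}{3393} \approx 0.72178$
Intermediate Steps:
$u = 169$ ($u = \left(6 + 7\right)^{2} = 13^{2} = 169$)
$\frac{u}{377} - \frac{96}{-351} = \frac{169}{377} - \frac{96}{-351} = 169 \cdot \frac{1}{377} - - \frac{32}{117} = \frac{13}{29} + \frac{32}{117} = \frac{2449}{3393}$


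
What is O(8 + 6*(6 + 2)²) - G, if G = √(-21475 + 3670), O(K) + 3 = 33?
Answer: 30 - I*√17805 ≈ 30.0 - 133.44*I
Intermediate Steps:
O(K) = 30 (O(K) = -3 + 33 = 30)
G = I*√17805 (G = √(-17805) = I*√17805 ≈ 133.44*I)
O(8 + 6*(6 + 2)²) - G = 30 - I*√17805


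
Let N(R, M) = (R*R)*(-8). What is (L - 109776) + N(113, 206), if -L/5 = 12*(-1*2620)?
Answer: -54728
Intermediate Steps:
L = 157200 (L = -60*(-1*2620) = -60*(-2620) = -5*(-31440) = 157200)
N(R, M) = -8*R² (N(R, M) = R²*(-8) = -8*R²)
(L - 109776) + N(113, 206) = (157200 - 109776) - 8*113² = 47424 - 8*12769 = 47424 - 102152 = -54728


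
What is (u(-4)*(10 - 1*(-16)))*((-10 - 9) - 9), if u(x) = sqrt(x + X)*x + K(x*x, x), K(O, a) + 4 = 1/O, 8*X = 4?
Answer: 5733/2 + 1456*I*sqrt(14) ≈ 2866.5 + 5447.9*I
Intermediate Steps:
X = 1/2 (X = (1/8)*4 = 1/2 ≈ 0.50000)
K(O, a) = -4 + 1/O
u(x) = -4 + x**(-2) + x*sqrt(1/2 + x) (u(x) = sqrt(x + 1/2)*x + (-4 + 1/(x*x)) = sqrt(1/2 + x)*x + (-4 + 1/(x**2)) = x*sqrt(1/2 + x) + (-4 + x**(-2)) = -4 + x**(-2) + x*sqrt(1/2 + x))
(u(-4)*(10 - 1*(-16)))*((-10 - 9) - 9) = ((-4 + (-4)**(-2) + (1/2)*(-4)*sqrt(2 + 4*(-4)))*(10 - 1*(-16)))*((-10 - 9) - 9) = ((-4 + 1/16 + (1/2)*(-4)*sqrt(2 - 16))*(10 + 16))*(-19 - 9) = ((-4 + 1/16 + (1/2)*(-4)*sqrt(-14))*26)*(-28) = ((-4 + 1/16 + (1/2)*(-4)*(I*sqrt(14)))*26)*(-28) = ((-4 + 1/16 - 2*I*sqrt(14))*26)*(-28) = ((-63/16 - 2*I*sqrt(14))*26)*(-28) = (-819/8 - 52*I*sqrt(14))*(-28) = 5733/2 + 1456*I*sqrt(14)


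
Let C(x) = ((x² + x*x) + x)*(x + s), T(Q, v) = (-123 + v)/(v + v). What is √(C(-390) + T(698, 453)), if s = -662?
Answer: I*√7287384735815/151 ≈ 17878.0*I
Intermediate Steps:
T(Q, v) = (-123 + v)/(2*v) (T(Q, v) = (-123 + v)/((2*v)) = (-123 + v)*(1/(2*v)) = (-123 + v)/(2*v))
C(x) = (-662 + x)*(x + 2*x²) (C(x) = ((x² + x*x) + x)*(x - 662) = ((x² + x²) + x)*(-662 + x) = (2*x² + x)*(-662 + x) = (x + 2*x²)*(-662 + x) = (-662 + x)*(x + 2*x²))
√(C(-390) + T(698, 453)) = √(-390*(-662 - 1323*(-390) + 2*(-390)²) + (½)*(-123 + 453)/453) = √(-390*(-662 + 515970 + 2*152100) + (½)*(1/453)*330) = √(-390*(-662 + 515970 + 304200) + 55/151) = √(-390*819508 + 55/151) = √(-319608120 + 55/151) = √(-48260826065/151) = I*√7287384735815/151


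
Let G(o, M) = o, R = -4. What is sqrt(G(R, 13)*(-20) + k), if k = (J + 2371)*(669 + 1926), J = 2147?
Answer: sqrt(11724290) ≈ 3424.1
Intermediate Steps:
k = 11724210 (k = (2147 + 2371)*(669 + 1926) = 4518*2595 = 11724210)
sqrt(G(R, 13)*(-20) + k) = sqrt(-4*(-20) + 11724210) = sqrt(80 + 11724210) = sqrt(11724290)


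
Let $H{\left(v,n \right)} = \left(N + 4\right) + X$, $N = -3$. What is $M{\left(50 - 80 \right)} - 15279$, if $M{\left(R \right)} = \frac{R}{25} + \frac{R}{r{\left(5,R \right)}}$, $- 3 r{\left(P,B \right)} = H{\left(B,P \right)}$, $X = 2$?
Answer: $- \frac{76251}{5} \approx -15250.0$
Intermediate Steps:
$H{\left(v,n \right)} = 3$ ($H{\left(v,n \right)} = \left(-3 + 4\right) + 2 = 1 + 2 = 3$)
$r{\left(P,B \right)} = -1$ ($r{\left(P,B \right)} = \left(- \frac{1}{3}\right) 3 = -1$)
$M{\left(R \right)} = - \frac{24 R}{25}$ ($M{\left(R \right)} = \frac{R}{25} + \frac{R}{-1} = R \frac{1}{25} + R \left(-1\right) = \frac{R}{25} - R = - \frac{24 R}{25}$)
$M{\left(50 - 80 \right)} - 15279 = - \frac{24 \left(50 - 80\right)}{25} - 15279 = \left(- \frac{24}{25}\right) \left(-30\right) - 15279 = \frac{144}{5} - 15279 = - \frac{76251}{5}$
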